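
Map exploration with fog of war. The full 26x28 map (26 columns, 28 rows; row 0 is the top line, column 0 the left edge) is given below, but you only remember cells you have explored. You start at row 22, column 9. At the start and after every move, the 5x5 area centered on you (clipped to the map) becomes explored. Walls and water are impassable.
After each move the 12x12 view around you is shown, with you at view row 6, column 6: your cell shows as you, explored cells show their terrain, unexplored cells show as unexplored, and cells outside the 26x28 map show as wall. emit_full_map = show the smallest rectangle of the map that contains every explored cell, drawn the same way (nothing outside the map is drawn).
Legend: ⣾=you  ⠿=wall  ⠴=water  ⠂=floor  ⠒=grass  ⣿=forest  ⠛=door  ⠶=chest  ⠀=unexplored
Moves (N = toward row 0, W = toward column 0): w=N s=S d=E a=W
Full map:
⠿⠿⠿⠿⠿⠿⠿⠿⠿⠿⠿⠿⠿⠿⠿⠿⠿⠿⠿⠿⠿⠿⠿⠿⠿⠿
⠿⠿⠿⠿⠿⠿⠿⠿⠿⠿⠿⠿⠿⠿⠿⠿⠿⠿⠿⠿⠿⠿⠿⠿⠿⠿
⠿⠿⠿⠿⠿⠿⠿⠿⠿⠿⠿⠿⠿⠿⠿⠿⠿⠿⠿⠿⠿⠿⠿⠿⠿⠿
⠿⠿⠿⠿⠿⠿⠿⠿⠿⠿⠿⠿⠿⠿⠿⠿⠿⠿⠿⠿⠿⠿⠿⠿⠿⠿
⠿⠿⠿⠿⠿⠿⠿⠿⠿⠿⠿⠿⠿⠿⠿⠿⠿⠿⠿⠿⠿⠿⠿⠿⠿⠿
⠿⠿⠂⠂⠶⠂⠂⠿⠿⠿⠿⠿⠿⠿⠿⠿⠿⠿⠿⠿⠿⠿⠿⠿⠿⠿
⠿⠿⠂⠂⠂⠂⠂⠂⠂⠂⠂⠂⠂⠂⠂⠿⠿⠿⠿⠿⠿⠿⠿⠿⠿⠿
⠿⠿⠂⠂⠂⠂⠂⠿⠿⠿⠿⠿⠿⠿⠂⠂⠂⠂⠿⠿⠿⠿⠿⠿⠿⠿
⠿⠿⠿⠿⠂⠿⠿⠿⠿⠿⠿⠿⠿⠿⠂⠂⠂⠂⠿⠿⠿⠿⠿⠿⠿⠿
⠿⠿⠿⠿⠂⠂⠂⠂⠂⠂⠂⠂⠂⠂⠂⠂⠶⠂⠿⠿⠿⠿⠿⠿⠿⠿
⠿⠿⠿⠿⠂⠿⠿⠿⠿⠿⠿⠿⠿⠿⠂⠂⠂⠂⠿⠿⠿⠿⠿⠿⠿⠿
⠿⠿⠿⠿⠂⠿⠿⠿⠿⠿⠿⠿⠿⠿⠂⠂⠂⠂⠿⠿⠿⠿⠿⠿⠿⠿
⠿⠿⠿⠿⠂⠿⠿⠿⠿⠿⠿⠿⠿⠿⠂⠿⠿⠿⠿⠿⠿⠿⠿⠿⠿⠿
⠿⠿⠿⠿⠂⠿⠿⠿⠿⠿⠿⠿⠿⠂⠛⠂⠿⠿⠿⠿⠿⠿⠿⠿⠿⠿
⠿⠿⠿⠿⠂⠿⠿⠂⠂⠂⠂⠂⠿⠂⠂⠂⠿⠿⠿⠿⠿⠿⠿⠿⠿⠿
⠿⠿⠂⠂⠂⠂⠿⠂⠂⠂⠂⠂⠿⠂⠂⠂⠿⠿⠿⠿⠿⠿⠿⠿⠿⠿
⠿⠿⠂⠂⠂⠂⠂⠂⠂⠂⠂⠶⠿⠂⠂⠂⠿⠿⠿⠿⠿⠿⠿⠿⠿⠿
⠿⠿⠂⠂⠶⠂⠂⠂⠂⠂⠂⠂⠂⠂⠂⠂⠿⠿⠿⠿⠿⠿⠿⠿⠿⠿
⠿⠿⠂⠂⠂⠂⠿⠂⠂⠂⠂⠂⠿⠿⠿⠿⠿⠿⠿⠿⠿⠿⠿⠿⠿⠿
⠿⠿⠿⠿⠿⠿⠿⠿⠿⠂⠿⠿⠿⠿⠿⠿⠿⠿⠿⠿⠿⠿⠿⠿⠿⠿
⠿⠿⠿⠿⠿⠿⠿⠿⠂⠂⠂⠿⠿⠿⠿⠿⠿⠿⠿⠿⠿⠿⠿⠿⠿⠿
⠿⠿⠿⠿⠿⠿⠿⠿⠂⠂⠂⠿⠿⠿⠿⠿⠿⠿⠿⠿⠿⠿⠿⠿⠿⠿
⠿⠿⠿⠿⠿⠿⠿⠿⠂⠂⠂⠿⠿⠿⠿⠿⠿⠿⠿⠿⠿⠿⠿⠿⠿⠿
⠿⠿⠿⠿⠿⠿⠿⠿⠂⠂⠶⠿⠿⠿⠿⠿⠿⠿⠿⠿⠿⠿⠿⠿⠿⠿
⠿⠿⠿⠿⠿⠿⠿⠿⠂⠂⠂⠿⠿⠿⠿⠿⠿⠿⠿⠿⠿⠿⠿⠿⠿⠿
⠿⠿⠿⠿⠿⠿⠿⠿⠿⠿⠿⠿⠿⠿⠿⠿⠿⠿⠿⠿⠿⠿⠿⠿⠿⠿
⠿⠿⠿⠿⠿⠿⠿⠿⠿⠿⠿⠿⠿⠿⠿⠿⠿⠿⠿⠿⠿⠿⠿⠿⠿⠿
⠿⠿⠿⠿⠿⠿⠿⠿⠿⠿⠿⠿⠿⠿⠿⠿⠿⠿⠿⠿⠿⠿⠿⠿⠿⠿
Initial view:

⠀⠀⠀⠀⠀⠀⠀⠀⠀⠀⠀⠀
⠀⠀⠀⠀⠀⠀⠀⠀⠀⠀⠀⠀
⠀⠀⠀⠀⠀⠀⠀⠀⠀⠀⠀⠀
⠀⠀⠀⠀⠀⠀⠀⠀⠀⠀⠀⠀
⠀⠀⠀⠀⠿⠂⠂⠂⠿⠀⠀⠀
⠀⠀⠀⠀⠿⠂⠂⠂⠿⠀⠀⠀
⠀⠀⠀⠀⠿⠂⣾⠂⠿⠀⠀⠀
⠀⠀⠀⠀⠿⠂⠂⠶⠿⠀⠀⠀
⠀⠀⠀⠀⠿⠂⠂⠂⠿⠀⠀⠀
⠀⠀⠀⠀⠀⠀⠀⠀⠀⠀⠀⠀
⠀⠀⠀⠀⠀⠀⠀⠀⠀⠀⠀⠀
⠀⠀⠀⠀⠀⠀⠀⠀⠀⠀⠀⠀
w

⠀⠀⠀⠀⠀⠀⠀⠀⠀⠀⠀⠀
⠀⠀⠀⠀⠀⠀⠀⠀⠀⠀⠀⠀
⠀⠀⠀⠀⠀⠀⠀⠀⠀⠀⠀⠀
⠀⠀⠀⠀⠀⠀⠀⠀⠀⠀⠀⠀
⠀⠀⠀⠀⠿⠿⠂⠿⠿⠀⠀⠀
⠀⠀⠀⠀⠿⠂⠂⠂⠿⠀⠀⠀
⠀⠀⠀⠀⠿⠂⣾⠂⠿⠀⠀⠀
⠀⠀⠀⠀⠿⠂⠂⠂⠿⠀⠀⠀
⠀⠀⠀⠀⠿⠂⠂⠶⠿⠀⠀⠀
⠀⠀⠀⠀⠿⠂⠂⠂⠿⠀⠀⠀
⠀⠀⠀⠀⠀⠀⠀⠀⠀⠀⠀⠀
⠀⠀⠀⠀⠀⠀⠀⠀⠀⠀⠀⠀

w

⠀⠀⠀⠀⠀⠀⠀⠀⠀⠀⠀⠀
⠀⠀⠀⠀⠀⠀⠀⠀⠀⠀⠀⠀
⠀⠀⠀⠀⠀⠀⠀⠀⠀⠀⠀⠀
⠀⠀⠀⠀⠀⠀⠀⠀⠀⠀⠀⠀
⠀⠀⠀⠀⠂⠂⠂⠂⠂⠀⠀⠀
⠀⠀⠀⠀⠿⠿⠂⠿⠿⠀⠀⠀
⠀⠀⠀⠀⠿⠂⣾⠂⠿⠀⠀⠀
⠀⠀⠀⠀⠿⠂⠂⠂⠿⠀⠀⠀
⠀⠀⠀⠀⠿⠂⠂⠂⠿⠀⠀⠀
⠀⠀⠀⠀⠿⠂⠂⠶⠿⠀⠀⠀
⠀⠀⠀⠀⠿⠂⠂⠂⠿⠀⠀⠀
⠀⠀⠀⠀⠀⠀⠀⠀⠀⠀⠀⠀

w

⠀⠀⠀⠀⠀⠀⠀⠀⠀⠀⠀⠀
⠀⠀⠀⠀⠀⠀⠀⠀⠀⠀⠀⠀
⠀⠀⠀⠀⠀⠀⠀⠀⠀⠀⠀⠀
⠀⠀⠀⠀⠀⠀⠀⠀⠀⠀⠀⠀
⠀⠀⠀⠀⠂⠂⠂⠂⠂⠀⠀⠀
⠀⠀⠀⠀⠂⠂⠂⠂⠂⠀⠀⠀
⠀⠀⠀⠀⠿⠿⣾⠿⠿⠀⠀⠀
⠀⠀⠀⠀⠿⠂⠂⠂⠿⠀⠀⠀
⠀⠀⠀⠀⠿⠂⠂⠂⠿⠀⠀⠀
⠀⠀⠀⠀⠿⠂⠂⠂⠿⠀⠀⠀
⠀⠀⠀⠀⠿⠂⠂⠶⠿⠀⠀⠀
⠀⠀⠀⠀⠿⠂⠂⠂⠿⠀⠀⠀

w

⠀⠀⠀⠀⠀⠀⠀⠀⠀⠀⠀⠀
⠀⠀⠀⠀⠀⠀⠀⠀⠀⠀⠀⠀
⠀⠀⠀⠀⠀⠀⠀⠀⠀⠀⠀⠀
⠀⠀⠀⠀⠀⠀⠀⠀⠀⠀⠀⠀
⠀⠀⠀⠀⠂⠂⠂⠂⠶⠀⠀⠀
⠀⠀⠀⠀⠂⠂⠂⠂⠂⠀⠀⠀
⠀⠀⠀⠀⠂⠂⣾⠂⠂⠀⠀⠀
⠀⠀⠀⠀⠿⠿⠂⠿⠿⠀⠀⠀
⠀⠀⠀⠀⠿⠂⠂⠂⠿⠀⠀⠀
⠀⠀⠀⠀⠿⠂⠂⠂⠿⠀⠀⠀
⠀⠀⠀⠀⠿⠂⠂⠂⠿⠀⠀⠀
⠀⠀⠀⠀⠿⠂⠂⠶⠿⠀⠀⠀

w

⠀⠀⠀⠀⠀⠀⠀⠀⠀⠀⠀⠀
⠀⠀⠀⠀⠀⠀⠀⠀⠀⠀⠀⠀
⠀⠀⠀⠀⠀⠀⠀⠀⠀⠀⠀⠀
⠀⠀⠀⠀⠀⠀⠀⠀⠀⠀⠀⠀
⠀⠀⠀⠀⠂⠂⠂⠂⠂⠀⠀⠀
⠀⠀⠀⠀⠂⠂⠂⠂⠶⠀⠀⠀
⠀⠀⠀⠀⠂⠂⣾⠂⠂⠀⠀⠀
⠀⠀⠀⠀⠂⠂⠂⠂⠂⠀⠀⠀
⠀⠀⠀⠀⠿⠿⠂⠿⠿⠀⠀⠀
⠀⠀⠀⠀⠿⠂⠂⠂⠿⠀⠀⠀
⠀⠀⠀⠀⠿⠂⠂⠂⠿⠀⠀⠀
⠀⠀⠀⠀⠿⠂⠂⠂⠿⠀⠀⠀

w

⠀⠀⠀⠀⠀⠀⠀⠀⠀⠀⠀⠀
⠀⠀⠀⠀⠀⠀⠀⠀⠀⠀⠀⠀
⠀⠀⠀⠀⠀⠀⠀⠀⠀⠀⠀⠀
⠀⠀⠀⠀⠀⠀⠀⠀⠀⠀⠀⠀
⠀⠀⠀⠀⠂⠂⠂⠂⠂⠀⠀⠀
⠀⠀⠀⠀⠂⠂⠂⠂⠂⠀⠀⠀
⠀⠀⠀⠀⠂⠂⣾⠂⠶⠀⠀⠀
⠀⠀⠀⠀⠂⠂⠂⠂⠂⠀⠀⠀
⠀⠀⠀⠀⠂⠂⠂⠂⠂⠀⠀⠀
⠀⠀⠀⠀⠿⠿⠂⠿⠿⠀⠀⠀
⠀⠀⠀⠀⠿⠂⠂⠂⠿⠀⠀⠀
⠀⠀⠀⠀⠿⠂⠂⠂⠿⠀⠀⠀

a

⠀⠀⠀⠀⠀⠀⠀⠀⠀⠀⠀⠀
⠀⠀⠀⠀⠀⠀⠀⠀⠀⠀⠀⠀
⠀⠀⠀⠀⠀⠀⠀⠀⠀⠀⠀⠀
⠀⠀⠀⠀⠀⠀⠀⠀⠀⠀⠀⠀
⠀⠀⠀⠀⠿⠂⠂⠂⠂⠂⠀⠀
⠀⠀⠀⠀⠿⠂⠂⠂⠂⠂⠀⠀
⠀⠀⠀⠀⠂⠂⣾⠂⠂⠶⠀⠀
⠀⠀⠀⠀⠂⠂⠂⠂⠂⠂⠀⠀
⠀⠀⠀⠀⠿⠂⠂⠂⠂⠂⠀⠀
⠀⠀⠀⠀⠀⠿⠿⠂⠿⠿⠀⠀
⠀⠀⠀⠀⠀⠿⠂⠂⠂⠿⠀⠀
⠀⠀⠀⠀⠀⠿⠂⠂⠂⠿⠀⠀

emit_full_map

⠿⠂⠂⠂⠂⠂
⠿⠂⠂⠂⠂⠂
⠂⠂⣾⠂⠂⠶
⠂⠂⠂⠂⠂⠂
⠿⠂⠂⠂⠂⠂
⠀⠿⠿⠂⠿⠿
⠀⠿⠂⠂⠂⠿
⠀⠿⠂⠂⠂⠿
⠀⠿⠂⠂⠂⠿
⠀⠿⠂⠂⠶⠿
⠀⠿⠂⠂⠂⠿

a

⠀⠀⠀⠀⠀⠀⠀⠀⠀⠀⠀⠀
⠀⠀⠀⠀⠀⠀⠀⠀⠀⠀⠀⠀
⠀⠀⠀⠀⠀⠀⠀⠀⠀⠀⠀⠀
⠀⠀⠀⠀⠀⠀⠀⠀⠀⠀⠀⠀
⠀⠀⠀⠀⠿⠿⠂⠂⠂⠂⠂⠀
⠀⠀⠀⠀⠂⠿⠂⠂⠂⠂⠂⠀
⠀⠀⠀⠀⠂⠂⣾⠂⠂⠂⠶⠀
⠀⠀⠀⠀⠂⠂⠂⠂⠂⠂⠂⠀
⠀⠀⠀⠀⠂⠿⠂⠂⠂⠂⠂⠀
⠀⠀⠀⠀⠀⠀⠿⠿⠂⠿⠿⠀
⠀⠀⠀⠀⠀⠀⠿⠂⠂⠂⠿⠀
⠀⠀⠀⠀⠀⠀⠿⠂⠂⠂⠿⠀

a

⠀⠀⠀⠀⠀⠀⠀⠀⠀⠀⠀⠀
⠀⠀⠀⠀⠀⠀⠀⠀⠀⠀⠀⠀
⠀⠀⠀⠀⠀⠀⠀⠀⠀⠀⠀⠀
⠀⠀⠀⠀⠀⠀⠀⠀⠀⠀⠀⠀
⠀⠀⠀⠀⠂⠿⠿⠂⠂⠂⠂⠂
⠀⠀⠀⠀⠂⠂⠿⠂⠂⠂⠂⠂
⠀⠀⠀⠀⠂⠂⣾⠂⠂⠂⠂⠶
⠀⠀⠀⠀⠶⠂⠂⠂⠂⠂⠂⠂
⠀⠀⠀⠀⠂⠂⠿⠂⠂⠂⠂⠂
⠀⠀⠀⠀⠀⠀⠀⠿⠿⠂⠿⠿
⠀⠀⠀⠀⠀⠀⠀⠿⠂⠂⠂⠿
⠀⠀⠀⠀⠀⠀⠀⠿⠂⠂⠂⠿

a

⠿⠀⠀⠀⠀⠀⠀⠀⠀⠀⠀⠀
⠿⠀⠀⠀⠀⠀⠀⠀⠀⠀⠀⠀
⠿⠀⠀⠀⠀⠀⠀⠀⠀⠀⠀⠀
⠿⠀⠀⠀⠀⠀⠀⠀⠀⠀⠀⠀
⠿⠀⠀⠀⠿⠂⠿⠿⠂⠂⠂⠂
⠿⠀⠀⠀⠂⠂⠂⠿⠂⠂⠂⠂
⠿⠀⠀⠀⠂⠂⣾⠂⠂⠂⠂⠂
⠿⠀⠀⠀⠂⠶⠂⠂⠂⠂⠂⠂
⠿⠀⠀⠀⠂⠂⠂⠿⠂⠂⠂⠂
⠿⠀⠀⠀⠀⠀⠀⠀⠿⠿⠂⠿
⠿⠀⠀⠀⠀⠀⠀⠀⠿⠂⠂⠂
⠿⠀⠀⠀⠀⠀⠀⠀⠿⠂⠂⠂

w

⠿⠀⠀⠀⠀⠀⠀⠀⠀⠀⠀⠀
⠿⠀⠀⠀⠀⠀⠀⠀⠀⠀⠀⠀
⠿⠀⠀⠀⠀⠀⠀⠀⠀⠀⠀⠀
⠿⠀⠀⠀⠀⠀⠀⠀⠀⠀⠀⠀
⠿⠀⠀⠀⠿⠂⠿⠿⠿⠀⠀⠀
⠿⠀⠀⠀⠿⠂⠿⠿⠂⠂⠂⠂
⠿⠀⠀⠀⠂⠂⣾⠿⠂⠂⠂⠂
⠿⠀⠀⠀⠂⠂⠂⠂⠂⠂⠂⠂
⠿⠀⠀⠀⠂⠶⠂⠂⠂⠂⠂⠂
⠿⠀⠀⠀⠂⠂⠂⠿⠂⠂⠂⠂
⠿⠀⠀⠀⠀⠀⠀⠀⠿⠿⠂⠿
⠿⠀⠀⠀⠀⠀⠀⠀⠿⠂⠂⠂

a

⠿⠿⠀⠀⠀⠀⠀⠀⠀⠀⠀⠀
⠿⠿⠀⠀⠀⠀⠀⠀⠀⠀⠀⠀
⠿⠿⠀⠀⠀⠀⠀⠀⠀⠀⠀⠀
⠿⠿⠀⠀⠀⠀⠀⠀⠀⠀⠀⠀
⠿⠿⠀⠀⠿⠿⠂⠿⠿⠿⠀⠀
⠿⠿⠀⠀⠿⠿⠂⠿⠿⠂⠂⠂
⠿⠿⠀⠀⠂⠂⣾⠂⠿⠂⠂⠂
⠿⠿⠀⠀⠂⠂⠂⠂⠂⠂⠂⠂
⠿⠿⠀⠀⠂⠂⠶⠂⠂⠂⠂⠂
⠿⠿⠀⠀⠀⠂⠂⠂⠿⠂⠂⠂
⠿⠿⠀⠀⠀⠀⠀⠀⠀⠿⠿⠂
⠿⠿⠀⠀⠀⠀⠀⠀⠀⠿⠂⠂

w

⠿⠿⠀⠀⠀⠀⠀⠀⠀⠀⠀⠀
⠿⠿⠀⠀⠀⠀⠀⠀⠀⠀⠀⠀
⠿⠿⠀⠀⠀⠀⠀⠀⠀⠀⠀⠀
⠿⠿⠀⠀⠀⠀⠀⠀⠀⠀⠀⠀
⠿⠿⠀⠀⠿⠿⠂⠿⠿⠀⠀⠀
⠿⠿⠀⠀⠿⠿⠂⠿⠿⠿⠀⠀
⠿⠿⠀⠀⠿⠿⣾⠿⠿⠂⠂⠂
⠿⠿⠀⠀⠂⠂⠂⠂⠿⠂⠂⠂
⠿⠿⠀⠀⠂⠂⠂⠂⠂⠂⠂⠂
⠿⠿⠀⠀⠂⠂⠶⠂⠂⠂⠂⠂
⠿⠿⠀⠀⠀⠂⠂⠂⠿⠂⠂⠂
⠿⠿⠀⠀⠀⠀⠀⠀⠀⠿⠿⠂

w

⠿⠿⠀⠀⠀⠀⠀⠀⠀⠀⠀⠀
⠿⠿⠀⠀⠀⠀⠀⠀⠀⠀⠀⠀
⠿⠿⠀⠀⠀⠀⠀⠀⠀⠀⠀⠀
⠿⠿⠀⠀⠀⠀⠀⠀⠀⠀⠀⠀
⠿⠿⠀⠀⠿⠿⠂⠿⠿⠀⠀⠀
⠿⠿⠀⠀⠿⠿⠂⠿⠿⠀⠀⠀
⠿⠿⠀⠀⠿⠿⣾⠿⠿⠿⠀⠀
⠿⠿⠀⠀⠿⠿⠂⠿⠿⠂⠂⠂
⠿⠿⠀⠀⠂⠂⠂⠂⠿⠂⠂⠂
⠿⠿⠀⠀⠂⠂⠂⠂⠂⠂⠂⠂
⠿⠿⠀⠀⠂⠂⠶⠂⠂⠂⠂⠂
⠿⠿⠀⠀⠀⠂⠂⠂⠿⠂⠂⠂

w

⠿⠿⠀⠀⠀⠀⠀⠀⠀⠀⠀⠀
⠿⠿⠀⠀⠀⠀⠀⠀⠀⠀⠀⠀
⠿⠿⠀⠀⠀⠀⠀⠀⠀⠀⠀⠀
⠿⠿⠀⠀⠀⠀⠀⠀⠀⠀⠀⠀
⠿⠿⠀⠀⠿⠿⠂⠿⠿⠀⠀⠀
⠿⠿⠀⠀⠿⠿⠂⠿⠿⠀⠀⠀
⠿⠿⠀⠀⠿⠿⣾⠿⠿⠀⠀⠀
⠿⠿⠀⠀⠿⠿⠂⠿⠿⠿⠀⠀
⠿⠿⠀⠀⠿⠿⠂⠿⠿⠂⠂⠂
⠿⠿⠀⠀⠂⠂⠂⠂⠿⠂⠂⠂
⠿⠿⠀⠀⠂⠂⠂⠂⠂⠂⠂⠂
⠿⠿⠀⠀⠂⠂⠶⠂⠂⠂⠂⠂

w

⠿⠿⠀⠀⠀⠀⠀⠀⠀⠀⠀⠀
⠿⠿⠀⠀⠀⠀⠀⠀⠀⠀⠀⠀
⠿⠿⠀⠀⠀⠀⠀⠀⠀⠀⠀⠀
⠿⠿⠀⠀⠀⠀⠀⠀⠀⠀⠀⠀
⠿⠿⠀⠀⠿⠿⠂⠂⠂⠀⠀⠀
⠿⠿⠀⠀⠿⠿⠂⠿⠿⠀⠀⠀
⠿⠿⠀⠀⠿⠿⣾⠿⠿⠀⠀⠀
⠿⠿⠀⠀⠿⠿⠂⠿⠿⠀⠀⠀
⠿⠿⠀⠀⠿⠿⠂⠿⠿⠿⠀⠀
⠿⠿⠀⠀⠿⠿⠂⠿⠿⠂⠂⠂
⠿⠿⠀⠀⠂⠂⠂⠂⠿⠂⠂⠂
⠿⠿⠀⠀⠂⠂⠂⠂⠂⠂⠂⠂

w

⠿⠿⠀⠀⠀⠀⠀⠀⠀⠀⠀⠀
⠿⠿⠀⠀⠀⠀⠀⠀⠀⠀⠀⠀
⠿⠿⠀⠀⠀⠀⠀⠀⠀⠀⠀⠀
⠿⠿⠀⠀⠀⠀⠀⠀⠀⠀⠀⠀
⠿⠿⠀⠀⠿⠿⠂⠿⠿⠀⠀⠀
⠿⠿⠀⠀⠿⠿⠂⠂⠂⠀⠀⠀
⠿⠿⠀⠀⠿⠿⣾⠿⠿⠀⠀⠀
⠿⠿⠀⠀⠿⠿⠂⠿⠿⠀⠀⠀
⠿⠿⠀⠀⠿⠿⠂⠿⠿⠀⠀⠀
⠿⠿⠀⠀⠿⠿⠂⠿⠿⠿⠀⠀
⠿⠿⠀⠀⠿⠿⠂⠿⠿⠂⠂⠂
⠿⠿⠀⠀⠂⠂⠂⠂⠿⠂⠂⠂

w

⠿⠿⠀⠀⠀⠀⠀⠀⠀⠀⠀⠀
⠿⠿⠀⠀⠀⠀⠀⠀⠀⠀⠀⠀
⠿⠿⠀⠀⠀⠀⠀⠀⠀⠀⠀⠀
⠿⠿⠀⠀⠀⠀⠀⠀⠀⠀⠀⠀
⠿⠿⠀⠀⠂⠂⠂⠂⠂⠀⠀⠀
⠿⠿⠀⠀⠿⠿⠂⠿⠿⠀⠀⠀
⠿⠿⠀⠀⠿⠿⣾⠂⠂⠀⠀⠀
⠿⠿⠀⠀⠿⠿⠂⠿⠿⠀⠀⠀
⠿⠿⠀⠀⠿⠿⠂⠿⠿⠀⠀⠀
⠿⠿⠀⠀⠿⠿⠂⠿⠿⠀⠀⠀
⠿⠿⠀⠀⠿⠿⠂⠿⠿⠿⠀⠀
⠿⠿⠀⠀⠿⠿⠂⠿⠿⠂⠂⠂

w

⠿⠿⠀⠀⠀⠀⠀⠀⠀⠀⠀⠀
⠿⠿⠀⠀⠀⠀⠀⠀⠀⠀⠀⠀
⠿⠿⠀⠀⠀⠀⠀⠀⠀⠀⠀⠀
⠿⠿⠀⠀⠀⠀⠀⠀⠀⠀⠀⠀
⠿⠿⠀⠀⠂⠂⠂⠂⠂⠀⠀⠀
⠿⠿⠀⠀⠂⠂⠂⠂⠂⠀⠀⠀
⠿⠿⠀⠀⠿⠿⣾⠿⠿⠀⠀⠀
⠿⠿⠀⠀⠿⠿⠂⠂⠂⠀⠀⠀
⠿⠿⠀⠀⠿⠿⠂⠿⠿⠀⠀⠀
⠿⠿⠀⠀⠿⠿⠂⠿⠿⠀⠀⠀
⠿⠿⠀⠀⠿⠿⠂⠿⠿⠀⠀⠀
⠿⠿⠀⠀⠿⠿⠂⠿⠿⠿⠀⠀

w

⠿⠿⠀⠀⠀⠀⠀⠀⠀⠀⠀⠀
⠿⠿⠀⠀⠀⠀⠀⠀⠀⠀⠀⠀
⠿⠿⠀⠀⠀⠀⠀⠀⠀⠀⠀⠀
⠿⠿⠀⠀⠀⠀⠀⠀⠀⠀⠀⠀
⠿⠿⠀⠀⠂⠂⠶⠂⠂⠀⠀⠀
⠿⠿⠀⠀⠂⠂⠂⠂⠂⠀⠀⠀
⠿⠿⠀⠀⠂⠂⣾⠂⠂⠀⠀⠀
⠿⠿⠀⠀⠿⠿⠂⠿⠿⠀⠀⠀
⠿⠿⠀⠀⠿⠿⠂⠂⠂⠀⠀⠀
⠿⠿⠀⠀⠿⠿⠂⠿⠿⠀⠀⠀
⠿⠿⠀⠀⠿⠿⠂⠿⠿⠀⠀⠀
⠿⠿⠀⠀⠿⠿⠂⠿⠿⠀⠀⠀

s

⠿⠿⠀⠀⠀⠀⠀⠀⠀⠀⠀⠀
⠿⠿⠀⠀⠀⠀⠀⠀⠀⠀⠀⠀
⠿⠿⠀⠀⠀⠀⠀⠀⠀⠀⠀⠀
⠿⠿⠀⠀⠂⠂⠶⠂⠂⠀⠀⠀
⠿⠿⠀⠀⠂⠂⠂⠂⠂⠀⠀⠀
⠿⠿⠀⠀⠂⠂⠂⠂⠂⠀⠀⠀
⠿⠿⠀⠀⠿⠿⣾⠿⠿⠀⠀⠀
⠿⠿⠀⠀⠿⠿⠂⠂⠂⠀⠀⠀
⠿⠿⠀⠀⠿⠿⠂⠿⠿⠀⠀⠀
⠿⠿⠀⠀⠿⠿⠂⠿⠿⠀⠀⠀
⠿⠿⠀⠀⠿⠿⠂⠿⠿⠀⠀⠀
⠿⠿⠀⠀⠿⠿⠂⠿⠿⠿⠀⠀

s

⠿⠿⠀⠀⠀⠀⠀⠀⠀⠀⠀⠀
⠿⠿⠀⠀⠀⠀⠀⠀⠀⠀⠀⠀
⠿⠿⠀⠀⠂⠂⠶⠂⠂⠀⠀⠀
⠿⠿⠀⠀⠂⠂⠂⠂⠂⠀⠀⠀
⠿⠿⠀⠀⠂⠂⠂⠂⠂⠀⠀⠀
⠿⠿⠀⠀⠿⠿⠂⠿⠿⠀⠀⠀
⠿⠿⠀⠀⠿⠿⣾⠂⠂⠀⠀⠀
⠿⠿⠀⠀⠿⠿⠂⠿⠿⠀⠀⠀
⠿⠿⠀⠀⠿⠿⠂⠿⠿⠀⠀⠀
⠿⠿⠀⠀⠿⠿⠂⠿⠿⠀⠀⠀
⠿⠿⠀⠀⠿⠿⠂⠿⠿⠿⠀⠀
⠿⠿⠀⠀⠿⠿⠂⠿⠿⠂⠂⠂

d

⠿⠀⠀⠀⠀⠀⠀⠀⠀⠀⠀⠀
⠿⠀⠀⠀⠀⠀⠀⠀⠀⠀⠀⠀
⠿⠀⠀⠂⠂⠶⠂⠂⠀⠀⠀⠀
⠿⠀⠀⠂⠂⠂⠂⠂⠀⠀⠀⠀
⠿⠀⠀⠂⠂⠂⠂⠂⠿⠀⠀⠀
⠿⠀⠀⠿⠿⠂⠿⠿⠿⠀⠀⠀
⠿⠀⠀⠿⠿⠂⣾⠂⠂⠀⠀⠀
⠿⠀⠀⠿⠿⠂⠿⠿⠿⠀⠀⠀
⠿⠀⠀⠿⠿⠂⠿⠿⠿⠀⠀⠀
⠿⠀⠀⠿⠿⠂⠿⠿⠀⠀⠀⠀
⠿⠀⠀⠿⠿⠂⠿⠿⠿⠀⠀⠀
⠿⠀⠀⠿⠿⠂⠿⠿⠂⠂⠂⠂

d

⠀⠀⠀⠀⠀⠀⠀⠀⠀⠀⠀⠀
⠀⠀⠀⠀⠀⠀⠀⠀⠀⠀⠀⠀
⠀⠀⠂⠂⠶⠂⠂⠀⠀⠀⠀⠀
⠀⠀⠂⠂⠂⠂⠂⠀⠀⠀⠀⠀
⠀⠀⠂⠂⠂⠂⠂⠿⠿⠀⠀⠀
⠀⠀⠿⠿⠂⠿⠿⠿⠿⠀⠀⠀
⠀⠀⠿⠿⠂⠂⣾⠂⠂⠀⠀⠀
⠀⠀⠿⠿⠂⠿⠿⠿⠿⠀⠀⠀
⠀⠀⠿⠿⠂⠿⠿⠿⠿⠀⠀⠀
⠀⠀⠿⠿⠂⠿⠿⠀⠀⠀⠀⠀
⠀⠀⠿⠿⠂⠿⠿⠿⠀⠀⠀⠀
⠀⠀⠿⠿⠂⠿⠿⠂⠂⠂⠂⠂

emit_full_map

⠂⠂⠶⠂⠂⠀⠀⠀⠀⠀
⠂⠂⠂⠂⠂⠀⠀⠀⠀⠀
⠂⠂⠂⠂⠂⠿⠿⠀⠀⠀
⠿⠿⠂⠿⠿⠿⠿⠀⠀⠀
⠿⠿⠂⠂⣾⠂⠂⠀⠀⠀
⠿⠿⠂⠿⠿⠿⠿⠀⠀⠀
⠿⠿⠂⠿⠿⠿⠿⠀⠀⠀
⠿⠿⠂⠿⠿⠀⠀⠀⠀⠀
⠿⠿⠂⠿⠿⠿⠀⠀⠀⠀
⠿⠿⠂⠿⠿⠂⠂⠂⠂⠂
⠂⠂⠂⠂⠿⠂⠂⠂⠂⠂
⠂⠂⠂⠂⠂⠂⠂⠂⠂⠶
⠂⠂⠶⠂⠂⠂⠂⠂⠂⠂
⠀⠂⠂⠂⠿⠂⠂⠂⠂⠂
⠀⠀⠀⠀⠀⠿⠿⠂⠿⠿
⠀⠀⠀⠀⠀⠿⠂⠂⠂⠿
⠀⠀⠀⠀⠀⠿⠂⠂⠂⠿
⠀⠀⠀⠀⠀⠿⠂⠂⠂⠿
⠀⠀⠀⠀⠀⠿⠂⠂⠶⠿
⠀⠀⠀⠀⠀⠿⠂⠂⠂⠿


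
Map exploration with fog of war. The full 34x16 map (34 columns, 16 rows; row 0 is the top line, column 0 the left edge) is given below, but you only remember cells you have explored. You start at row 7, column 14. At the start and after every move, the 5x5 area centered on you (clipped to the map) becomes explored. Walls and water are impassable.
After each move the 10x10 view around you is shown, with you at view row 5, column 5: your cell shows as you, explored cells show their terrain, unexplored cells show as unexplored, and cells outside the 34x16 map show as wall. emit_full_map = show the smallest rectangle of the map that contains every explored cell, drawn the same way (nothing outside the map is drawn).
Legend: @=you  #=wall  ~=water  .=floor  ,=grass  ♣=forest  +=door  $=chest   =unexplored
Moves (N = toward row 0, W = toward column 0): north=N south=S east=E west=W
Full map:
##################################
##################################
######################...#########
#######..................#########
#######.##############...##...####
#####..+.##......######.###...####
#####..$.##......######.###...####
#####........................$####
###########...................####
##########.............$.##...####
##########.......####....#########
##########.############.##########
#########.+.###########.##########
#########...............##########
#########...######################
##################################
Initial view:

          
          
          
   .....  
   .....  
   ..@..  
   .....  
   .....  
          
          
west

          
          
          
   ...... 
   ...... 
   ..@... 
   ...... 
   ...... 
          
          

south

          
          
   ...... 
   ...... 
   ...... 
   ..@... 
   ...... 
   .....  
          
          

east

          
          
  ......  
  ......  
  ......  
  ...@..  
  ......  
  ......  
          
          

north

          
          
          
  ......  
  ......  
  ...@..  
  ......  
  ......  
  ......  
          

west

          
          
          
   ...... 
   ...... 
   ..@... 
   ...... 
   ...... 
   ...... 
          

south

          
          
   ...... 
   ...... 
   ...... 
   ..@... 
   ...... 
   ...... 
          
          

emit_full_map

......
......
......
..@...
......
......

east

          
          
  ......  
  ......  
  ......  
  ...@..  
  ......  
  ......  
          
          

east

          
          
 ......   
 ......#  
 .......  
 ....@..  
 .......  
 ......#  
          
          

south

          
 ......   
 ......#  
 .......  
 .......  
 ....@..  
 ......#  
   #####  
          
          

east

          
......    
......#   
........  
........  
.....@..  
......##  
  ######  
          
          

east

          
.....     
.....#    
........  
........  
.....@..  
.....###  
 #######  
          
          

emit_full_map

......   
......#  
.........
.........
......@..
......###
  #######

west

          
......    
......#   
......... 
......... 
.....@... 
......### 
  ####### 
          
          

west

          
 ......   
 ......#  
 .........
 .........
 ....@....
 ......###
   #######
          
          

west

          
  ......  
  ......# 
  ........
  ........
  ...@....
  ......##
   #######
          
          

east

          
 ......   
 ......#  
 .........
 .........
 ....@....
 ......###
  ########
          
          

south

 ......   
 ......#  
 .........
 .........
 .........
 ....@.###
  ########
   #####  
          
          

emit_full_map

......   
......#  
.........
.........
.........
....@.###
 ########
  #####  

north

          
 ......   
 ......#  
 .........
 .........
 ....@....
 ......###
  ########
   #####  
          

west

          
  ......  
  ......# 
  ........
  ........
  ...@....
  ......##
   #######
    ##### 
          

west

          
   ...... 
   ......#
   .......
   .......
   ..@....
   ......#
   #######
     #####
          

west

          
    ......
    ......
   .......
   #......
   ..@....
   .......
   .######
      ####
          

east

          
   ...... 
   ......#
  ........
  #.......
  ...@....
  .......#
  .#######
     #####
          

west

          
    ......
    ......
   .......
   #......
   ..@....
   .......
   .######
      ####
          

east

          
   ...... 
   ......#
  ........
  #.......
  ...@....
  .......#
  .#######
     #####
          

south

   ...... 
   ......#
  ........
  #.......
  ........
  ...@...#
  .#######
   .######
          
          

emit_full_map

 ......   
 ......#  
..........
#.........
..........
...@...###
.#########
 .######  

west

    ......
    ......
   .......
   #......
   .......
   ..@....
   .######
   +.#####
          
          

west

     .....
     .....
    ......
   ##.....
   #......
   #.@....
   #.#####
   .+.####
          
          

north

          
     .....
     .....
   .......
   ##.....
   #.@....
   #......
   #.#####
   .+.####
          

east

          
    ......
    ......
  ........
  ##......
  #..@....
  #.......
  #.######
  .+.#####
          

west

          
     .....
     .....
   .......
   ##.....
   #.@....
   #......
   #.#####
   .+.####
          

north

          
          
     .....
   ##.....
   .......
   ##@....
   #......
   #......
   #.#####
   .+.####

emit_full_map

  ......   
##......#  
...........
##@........
#..........
#.......###
#.#########
.+.######  

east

          
          
    ......
  ##......
  ........
  ##.@....
  #.......
  #.......
  #.######
  .+.#####

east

          
          
   ...... 
 ##......#
 .........
 ##..@....
 #........
 #.......#
 #.#######
 .+.######

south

          
   ...... 
 ##......#
 .........
 ##.......
 #...@....
 #.......#
 #.#######
 .+.######
          

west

          
    ......
  ##......
  ........
  ##......
  #..@....
  #.......
  #.######
  .+.#####
          

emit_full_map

  ......   
##......#  
...........
##.........
#..@.......
#.......###
#.#########
.+.######  


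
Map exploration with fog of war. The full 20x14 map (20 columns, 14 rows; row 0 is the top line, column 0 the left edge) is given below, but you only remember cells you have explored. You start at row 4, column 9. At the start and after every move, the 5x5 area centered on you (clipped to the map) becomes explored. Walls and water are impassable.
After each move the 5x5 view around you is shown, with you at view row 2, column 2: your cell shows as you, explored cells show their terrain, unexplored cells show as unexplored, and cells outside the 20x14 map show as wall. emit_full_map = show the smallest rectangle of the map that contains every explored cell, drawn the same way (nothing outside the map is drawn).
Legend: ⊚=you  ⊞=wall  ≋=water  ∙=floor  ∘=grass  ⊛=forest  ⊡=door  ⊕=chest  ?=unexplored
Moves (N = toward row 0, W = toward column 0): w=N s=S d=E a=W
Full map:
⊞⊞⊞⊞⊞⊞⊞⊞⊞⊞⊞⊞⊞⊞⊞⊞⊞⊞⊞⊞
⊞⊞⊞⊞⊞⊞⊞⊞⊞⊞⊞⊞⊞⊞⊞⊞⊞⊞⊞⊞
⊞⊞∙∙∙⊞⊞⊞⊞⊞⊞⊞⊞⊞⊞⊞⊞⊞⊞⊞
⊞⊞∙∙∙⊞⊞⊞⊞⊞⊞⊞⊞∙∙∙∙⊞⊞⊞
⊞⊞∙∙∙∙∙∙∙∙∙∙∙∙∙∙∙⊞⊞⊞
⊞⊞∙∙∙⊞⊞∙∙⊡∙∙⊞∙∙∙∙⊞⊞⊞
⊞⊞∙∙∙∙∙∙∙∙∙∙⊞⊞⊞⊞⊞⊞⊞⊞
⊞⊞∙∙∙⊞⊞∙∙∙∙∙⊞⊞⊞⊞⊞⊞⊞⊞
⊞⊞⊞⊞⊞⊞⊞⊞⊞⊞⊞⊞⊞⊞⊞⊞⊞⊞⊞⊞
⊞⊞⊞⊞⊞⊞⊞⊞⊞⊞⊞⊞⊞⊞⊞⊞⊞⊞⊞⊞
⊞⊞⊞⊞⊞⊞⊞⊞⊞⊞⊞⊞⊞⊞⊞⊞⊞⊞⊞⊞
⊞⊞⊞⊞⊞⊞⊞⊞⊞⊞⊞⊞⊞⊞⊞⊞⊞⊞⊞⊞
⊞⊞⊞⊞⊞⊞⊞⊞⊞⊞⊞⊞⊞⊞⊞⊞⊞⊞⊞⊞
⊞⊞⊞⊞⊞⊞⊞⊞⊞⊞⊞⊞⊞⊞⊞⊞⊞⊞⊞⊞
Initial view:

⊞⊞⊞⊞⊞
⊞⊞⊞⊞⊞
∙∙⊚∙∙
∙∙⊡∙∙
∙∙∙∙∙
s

⊞⊞⊞⊞⊞
∙∙∙∙∙
∙∙⊚∙∙
∙∙∙∙∙
∙∙∙∙∙

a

⊞⊞⊞⊞⊞
∙∙∙∙∙
⊞∙⊚⊡∙
∙∙∙∙∙
⊞∙∙∙∙

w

⊞⊞⊞⊞⊞
⊞⊞⊞⊞⊞
∙∙⊚∙∙
⊞∙∙⊡∙
∙∙∙∙∙

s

⊞⊞⊞⊞⊞
∙∙∙∙∙
⊞∙⊚⊡∙
∙∙∙∙∙
⊞∙∙∙∙

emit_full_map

⊞⊞⊞⊞⊞⊞
⊞⊞⊞⊞⊞⊞
∙∙∙∙∙∙
⊞∙⊚⊡∙∙
∙∙∙∙∙∙
⊞∙∙∙∙∙

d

⊞⊞⊞⊞⊞
∙∙∙∙∙
∙∙⊚∙∙
∙∙∙∙∙
∙∙∙∙∙

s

∙∙∙∙∙
∙∙⊡∙∙
∙∙⊚∙∙
∙∙∙∙∙
⊞⊞⊞⊞⊞

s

∙∙⊡∙∙
∙∙∙∙∙
∙∙⊚∙∙
⊞⊞⊞⊞⊞
⊞⊞⊞⊞⊞

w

∙∙∙∙∙
∙∙⊡∙∙
∙∙⊚∙∙
∙∙∙∙∙
⊞⊞⊞⊞⊞

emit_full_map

⊞⊞⊞⊞⊞⊞
⊞⊞⊞⊞⊞⊞
∙∙∙∙∙∙
⊞∙∙⊡∙∙
∙∙∙⊚∙∙
⊞∙∙∙∙∙
?⊞⊞⊞⊞⊞
?⊞⊞⊞⊞⊞

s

∙∙⊡∙∙
∙∙∙∙∙
∙∙⊚∙∙
⊞⊞⊞⊞⊞
⊞⊞⊞⊞⊞

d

∙⊡∙∙⊞
∙∙∙∙⊞
∙∙⊚∙⊞
⊞⊞⊞⊞⊞
⊞⊞⊞⊞⊞


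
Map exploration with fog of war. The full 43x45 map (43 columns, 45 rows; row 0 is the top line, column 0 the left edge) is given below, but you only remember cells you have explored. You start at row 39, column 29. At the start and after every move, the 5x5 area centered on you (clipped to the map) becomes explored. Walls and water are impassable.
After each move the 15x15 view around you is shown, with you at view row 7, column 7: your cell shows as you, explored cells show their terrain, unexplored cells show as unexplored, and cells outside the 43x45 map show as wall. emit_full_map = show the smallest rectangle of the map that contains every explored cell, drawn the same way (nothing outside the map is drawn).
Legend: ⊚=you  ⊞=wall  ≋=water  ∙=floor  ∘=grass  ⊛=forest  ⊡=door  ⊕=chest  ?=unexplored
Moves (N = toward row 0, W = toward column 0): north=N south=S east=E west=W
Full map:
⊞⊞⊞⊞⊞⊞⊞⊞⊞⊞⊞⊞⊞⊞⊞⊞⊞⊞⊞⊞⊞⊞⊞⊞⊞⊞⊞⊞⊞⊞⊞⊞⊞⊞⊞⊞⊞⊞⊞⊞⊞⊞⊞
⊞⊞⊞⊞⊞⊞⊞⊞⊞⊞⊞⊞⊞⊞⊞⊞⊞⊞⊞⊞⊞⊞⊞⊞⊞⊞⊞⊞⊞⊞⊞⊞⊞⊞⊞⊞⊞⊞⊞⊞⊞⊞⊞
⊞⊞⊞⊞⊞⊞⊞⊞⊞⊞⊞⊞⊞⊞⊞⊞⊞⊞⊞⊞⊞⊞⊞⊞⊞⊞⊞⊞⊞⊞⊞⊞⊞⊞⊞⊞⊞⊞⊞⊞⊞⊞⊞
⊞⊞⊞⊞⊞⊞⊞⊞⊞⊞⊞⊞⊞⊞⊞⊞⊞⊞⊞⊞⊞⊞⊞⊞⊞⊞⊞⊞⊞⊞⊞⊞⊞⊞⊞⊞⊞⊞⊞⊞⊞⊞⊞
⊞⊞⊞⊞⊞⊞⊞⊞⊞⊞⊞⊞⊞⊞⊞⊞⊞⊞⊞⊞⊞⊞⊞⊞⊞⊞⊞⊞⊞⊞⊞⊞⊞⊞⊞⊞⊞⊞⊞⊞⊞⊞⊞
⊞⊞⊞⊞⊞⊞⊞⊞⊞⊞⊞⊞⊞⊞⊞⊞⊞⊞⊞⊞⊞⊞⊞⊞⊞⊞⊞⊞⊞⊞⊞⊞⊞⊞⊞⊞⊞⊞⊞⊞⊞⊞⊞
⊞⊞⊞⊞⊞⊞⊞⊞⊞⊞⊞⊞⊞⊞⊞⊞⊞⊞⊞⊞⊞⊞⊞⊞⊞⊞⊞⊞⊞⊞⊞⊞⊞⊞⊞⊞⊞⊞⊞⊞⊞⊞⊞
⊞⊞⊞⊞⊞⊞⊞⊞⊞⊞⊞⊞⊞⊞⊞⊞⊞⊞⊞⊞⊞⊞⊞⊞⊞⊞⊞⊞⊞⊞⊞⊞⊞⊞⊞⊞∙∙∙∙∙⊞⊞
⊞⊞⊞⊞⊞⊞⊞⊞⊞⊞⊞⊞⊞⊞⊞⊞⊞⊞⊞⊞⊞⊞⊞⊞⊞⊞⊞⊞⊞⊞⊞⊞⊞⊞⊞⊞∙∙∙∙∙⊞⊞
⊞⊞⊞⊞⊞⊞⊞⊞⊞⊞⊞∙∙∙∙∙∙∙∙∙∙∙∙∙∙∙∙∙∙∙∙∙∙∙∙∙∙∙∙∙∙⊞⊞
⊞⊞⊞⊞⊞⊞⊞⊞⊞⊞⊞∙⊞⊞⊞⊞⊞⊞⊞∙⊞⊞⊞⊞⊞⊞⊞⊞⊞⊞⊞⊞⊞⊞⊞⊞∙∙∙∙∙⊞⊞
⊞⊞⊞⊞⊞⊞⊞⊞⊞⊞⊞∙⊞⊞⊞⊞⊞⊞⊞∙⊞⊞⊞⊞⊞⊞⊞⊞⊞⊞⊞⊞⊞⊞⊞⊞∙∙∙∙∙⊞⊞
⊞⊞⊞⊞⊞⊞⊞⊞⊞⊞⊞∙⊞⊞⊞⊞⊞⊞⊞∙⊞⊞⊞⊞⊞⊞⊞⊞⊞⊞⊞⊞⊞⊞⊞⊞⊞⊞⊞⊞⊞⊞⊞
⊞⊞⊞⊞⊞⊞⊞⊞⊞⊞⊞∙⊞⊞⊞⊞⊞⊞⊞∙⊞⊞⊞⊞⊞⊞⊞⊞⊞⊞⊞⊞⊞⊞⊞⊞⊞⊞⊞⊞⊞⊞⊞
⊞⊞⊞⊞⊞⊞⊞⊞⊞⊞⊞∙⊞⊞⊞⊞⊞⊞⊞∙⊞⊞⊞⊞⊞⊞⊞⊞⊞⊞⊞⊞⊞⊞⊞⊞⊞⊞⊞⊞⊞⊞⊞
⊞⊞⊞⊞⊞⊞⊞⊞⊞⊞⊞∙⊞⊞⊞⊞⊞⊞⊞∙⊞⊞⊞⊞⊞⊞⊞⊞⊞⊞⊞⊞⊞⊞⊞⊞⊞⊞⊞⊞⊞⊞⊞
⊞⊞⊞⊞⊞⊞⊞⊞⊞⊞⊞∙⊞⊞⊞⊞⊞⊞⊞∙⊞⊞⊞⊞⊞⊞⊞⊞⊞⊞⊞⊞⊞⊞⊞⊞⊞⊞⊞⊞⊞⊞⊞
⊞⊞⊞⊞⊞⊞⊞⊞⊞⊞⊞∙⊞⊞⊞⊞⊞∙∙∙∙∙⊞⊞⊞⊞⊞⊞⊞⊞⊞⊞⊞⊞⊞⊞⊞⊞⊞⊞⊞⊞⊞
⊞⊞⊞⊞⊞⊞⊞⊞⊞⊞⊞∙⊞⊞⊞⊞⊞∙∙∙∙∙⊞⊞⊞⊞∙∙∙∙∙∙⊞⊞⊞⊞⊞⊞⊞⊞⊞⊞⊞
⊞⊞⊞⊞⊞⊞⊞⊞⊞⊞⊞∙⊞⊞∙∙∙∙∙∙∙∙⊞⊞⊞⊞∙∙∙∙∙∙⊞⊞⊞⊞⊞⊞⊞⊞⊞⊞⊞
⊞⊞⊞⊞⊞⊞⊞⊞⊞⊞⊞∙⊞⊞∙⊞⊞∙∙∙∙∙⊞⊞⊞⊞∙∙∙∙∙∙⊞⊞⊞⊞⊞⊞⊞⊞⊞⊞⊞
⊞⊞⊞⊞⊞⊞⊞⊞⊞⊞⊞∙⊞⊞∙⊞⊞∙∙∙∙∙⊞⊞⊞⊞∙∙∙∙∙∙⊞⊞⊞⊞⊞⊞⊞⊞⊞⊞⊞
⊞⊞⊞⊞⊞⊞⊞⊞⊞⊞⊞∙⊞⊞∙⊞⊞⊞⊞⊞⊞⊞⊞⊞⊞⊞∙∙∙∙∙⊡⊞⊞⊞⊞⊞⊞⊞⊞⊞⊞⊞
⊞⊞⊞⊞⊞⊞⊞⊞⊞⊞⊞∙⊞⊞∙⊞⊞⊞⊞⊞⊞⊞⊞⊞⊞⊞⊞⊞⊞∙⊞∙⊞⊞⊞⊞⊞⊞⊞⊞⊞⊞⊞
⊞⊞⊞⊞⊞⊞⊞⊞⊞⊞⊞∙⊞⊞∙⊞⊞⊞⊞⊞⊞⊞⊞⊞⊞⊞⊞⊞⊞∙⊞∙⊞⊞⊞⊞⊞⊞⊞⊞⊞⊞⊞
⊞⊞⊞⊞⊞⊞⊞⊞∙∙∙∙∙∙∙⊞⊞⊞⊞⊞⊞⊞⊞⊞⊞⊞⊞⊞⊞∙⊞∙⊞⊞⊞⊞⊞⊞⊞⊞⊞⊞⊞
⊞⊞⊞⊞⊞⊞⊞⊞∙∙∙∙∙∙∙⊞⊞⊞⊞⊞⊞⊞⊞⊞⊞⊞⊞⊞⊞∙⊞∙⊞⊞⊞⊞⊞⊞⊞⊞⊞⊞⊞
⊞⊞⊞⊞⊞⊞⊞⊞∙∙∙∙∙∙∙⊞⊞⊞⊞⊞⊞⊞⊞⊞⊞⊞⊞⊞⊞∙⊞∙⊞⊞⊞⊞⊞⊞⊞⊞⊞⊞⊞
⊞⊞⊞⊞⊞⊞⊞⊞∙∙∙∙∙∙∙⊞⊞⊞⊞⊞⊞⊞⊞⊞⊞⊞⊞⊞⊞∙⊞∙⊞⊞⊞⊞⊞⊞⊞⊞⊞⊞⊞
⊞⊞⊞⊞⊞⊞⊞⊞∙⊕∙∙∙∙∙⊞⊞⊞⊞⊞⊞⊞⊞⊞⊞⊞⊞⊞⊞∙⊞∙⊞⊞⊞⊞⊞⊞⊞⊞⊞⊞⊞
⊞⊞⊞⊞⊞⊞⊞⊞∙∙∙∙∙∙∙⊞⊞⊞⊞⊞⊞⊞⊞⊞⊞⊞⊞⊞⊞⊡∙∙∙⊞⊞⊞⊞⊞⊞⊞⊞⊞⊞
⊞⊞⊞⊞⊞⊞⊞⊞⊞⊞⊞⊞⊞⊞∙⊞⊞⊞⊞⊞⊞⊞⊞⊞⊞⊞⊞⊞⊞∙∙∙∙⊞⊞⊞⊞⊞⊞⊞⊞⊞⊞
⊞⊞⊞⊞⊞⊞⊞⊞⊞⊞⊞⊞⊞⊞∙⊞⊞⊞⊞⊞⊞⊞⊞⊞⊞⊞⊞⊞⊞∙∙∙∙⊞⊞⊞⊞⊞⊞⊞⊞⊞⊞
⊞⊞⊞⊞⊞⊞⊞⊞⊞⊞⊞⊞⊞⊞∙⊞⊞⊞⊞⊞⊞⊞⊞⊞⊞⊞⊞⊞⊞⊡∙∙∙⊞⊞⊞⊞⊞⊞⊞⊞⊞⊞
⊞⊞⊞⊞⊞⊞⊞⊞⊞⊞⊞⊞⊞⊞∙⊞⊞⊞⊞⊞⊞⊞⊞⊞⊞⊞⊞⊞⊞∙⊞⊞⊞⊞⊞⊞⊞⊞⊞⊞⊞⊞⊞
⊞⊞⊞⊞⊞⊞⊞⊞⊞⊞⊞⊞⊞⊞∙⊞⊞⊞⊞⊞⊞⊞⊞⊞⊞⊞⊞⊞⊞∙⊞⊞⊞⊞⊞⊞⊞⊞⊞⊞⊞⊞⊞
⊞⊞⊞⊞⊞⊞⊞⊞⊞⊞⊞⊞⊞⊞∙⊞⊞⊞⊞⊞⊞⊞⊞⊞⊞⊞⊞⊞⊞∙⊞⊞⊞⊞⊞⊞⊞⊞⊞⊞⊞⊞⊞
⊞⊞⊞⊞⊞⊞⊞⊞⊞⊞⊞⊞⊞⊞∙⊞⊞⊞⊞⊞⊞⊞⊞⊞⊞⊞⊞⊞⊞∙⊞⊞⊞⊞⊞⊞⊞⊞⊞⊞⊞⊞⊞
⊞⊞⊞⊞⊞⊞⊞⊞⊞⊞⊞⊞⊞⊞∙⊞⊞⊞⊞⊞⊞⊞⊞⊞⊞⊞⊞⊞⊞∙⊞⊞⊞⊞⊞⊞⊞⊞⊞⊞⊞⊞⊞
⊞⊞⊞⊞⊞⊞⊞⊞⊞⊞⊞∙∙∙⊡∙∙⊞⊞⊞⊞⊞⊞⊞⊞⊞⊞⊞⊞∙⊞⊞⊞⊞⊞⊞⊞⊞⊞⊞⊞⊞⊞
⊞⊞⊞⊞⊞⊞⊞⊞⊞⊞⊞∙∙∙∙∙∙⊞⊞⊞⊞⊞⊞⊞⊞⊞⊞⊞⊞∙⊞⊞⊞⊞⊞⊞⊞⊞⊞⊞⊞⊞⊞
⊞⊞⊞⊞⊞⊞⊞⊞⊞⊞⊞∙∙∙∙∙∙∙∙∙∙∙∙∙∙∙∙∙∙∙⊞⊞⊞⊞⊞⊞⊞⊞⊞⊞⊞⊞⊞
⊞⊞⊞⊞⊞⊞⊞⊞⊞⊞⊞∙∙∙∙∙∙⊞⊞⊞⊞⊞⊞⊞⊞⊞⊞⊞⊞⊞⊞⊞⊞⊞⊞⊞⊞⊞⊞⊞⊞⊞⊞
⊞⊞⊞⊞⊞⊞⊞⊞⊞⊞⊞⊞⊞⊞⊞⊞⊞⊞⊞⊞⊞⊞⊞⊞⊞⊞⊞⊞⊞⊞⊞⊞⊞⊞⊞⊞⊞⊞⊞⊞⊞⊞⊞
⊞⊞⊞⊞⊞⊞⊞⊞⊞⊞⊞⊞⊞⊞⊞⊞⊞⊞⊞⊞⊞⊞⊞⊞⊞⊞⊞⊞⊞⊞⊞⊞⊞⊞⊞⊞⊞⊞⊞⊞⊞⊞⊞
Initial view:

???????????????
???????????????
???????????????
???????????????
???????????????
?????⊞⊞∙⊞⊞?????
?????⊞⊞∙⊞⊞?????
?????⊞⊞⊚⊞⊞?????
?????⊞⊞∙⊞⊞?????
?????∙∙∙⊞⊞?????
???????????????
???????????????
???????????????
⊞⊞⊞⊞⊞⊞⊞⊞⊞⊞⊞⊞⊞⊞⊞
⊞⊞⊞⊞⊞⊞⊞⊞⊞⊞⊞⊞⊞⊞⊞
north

???????????????
???????????????
???????????????
???????????????
???????????????
?????⊞⊞∙⊞⊞?????
?????⊞⊞∙⊞⊞?????
?????⊞⊞⊚⊞⊞?????
?????⊞⊞∙⊞⊞?????
?????⊞⊞∙⊞⊞?????
?????∙∙∙⊞⊞?????
???????????????
???????????????
???????????????
⊞⊞⊞⊞⊞⊞⊞⊞⊞⊞⊞⊞⊞⊞⊞

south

???????????????
???????????????
???????????????
???????????????
?????⊞⊞∙⊞⊞?????
?????⊞⊞∙⊞⊞?????
?????⊞⊞∙⊞⊞?????
?????⊞⊞⊚⊞⊞?????
?????⊞⊞∙⊞⊞?????
?????∙∙∙⊞⊞?????
???????????????
???????????????
???????????????
⊞⊞⊞⊞⊞⊞⊞⊞⊞⊞⊞⊞⊞⊞⊞
⊞⊞⊞⊞⊞⊞⊞⊞⊞⊞⊞⊞⊞⊞⊞

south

???????????????
???????????????
???????????????
?????⊞⊞∙⊞⊞?????
?????⊞⊞∙⊞⊞?????
?????⊞⊞∙⊞⊞?????
?????⊞⊞∙⊞⊞?????
?????⊞⊞⊚⊞⊞?????
?????∙∙∙⊞⊞?????
?????⊞⊞⊞⊞⊞?????
???????????????
???????????????
⊞⊞⊞⊞⊞⊞⊞⊞⊞⊞⊞⊞⊞⊞⊞
⊞⊞⊞⊞⊞⊞⊞⊞⊞⊞⊞⊞⊞⊞⊞
⊞⊞⊞⊞⊞⊞⊞⊞⊞⊞⊞⊞⊞⊞⊞

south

???????????????
???????????????
?????⊞⊞∙⊞⊞?????
?????⊞⊞∙⊞⊞?????
?????⊞⊞∙⊞⊞?????
?????⊞⊞∙⊞⊞?????
?????⊞⊞∙⊞⊞?????
?????∙∙⊚⊞⊞?????
?????⊞⊞⊞⊞⊞?????
?????⊞⊞⊞⊞⊞?????
???????????????
⊞⊞⊞⊞⊞⊞⊞⊞⊞⊞⊞⊞⊞⊞⊞
⊞⊞⊞⊞⊞⊞⊞⊞⊞⊞⊞⊞⊞⊞⊞
⊞⊞⊞⊞⊞⊞⊞⊞⊞⊞⊞⊞⊞⊞⊞
⊞⊞⊞⊞⊞⊞⊞⊞⊞⊞⊞⊞⊞⊞⊞

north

???????????????
???????????????
???????????????
?????⊞⊞∙⊞⊞?????
?????⊞⊞∙⊞⊞?????
?????⊞⊞∙⊞⊞?????
?????⊞⊞∙⊞⊞?????
?????⊞⊞⊚⊞⊞?????
?????∙∙∙⊞⊞?????
?????⊞⊞⊞⊞⊞?????
?????⊞⊞⊞⊞⊞?????
???????????????
⊞⊞⊞⊞⊞⊞⊞⊞⊞⊞⊞⊞⊞⊞⊞
⊞⊞⊞⊞⊞⊞⊞⊞⊞⊞⊞⊞⊞⊞⊞
⊞⊞⊞⊞⊞⊞⊞⊞⊞⊞⊞⊞⊞⊞⊞

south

???????????????
???????????????
?????⊞⊞∙⊞⊞?????
?????⊞⊞∙⊞⊞?????
?????⊞⊞∙⊞⊞?????
?????⊞⊞∙⊞⊞?????
?????⊞⊞∙⊞⊞?????
?????∙∙⊚⊞⊞?????
?????⊞⊞⊞⊞⊞?????
?????⊞⊞⊞⊞⊞?????
???????????????
⊞⊞⊞⊞⊞⊞⊞⊞⊞⊞⊞⊞⊞⊞⊞
⊞⊞⊞⊞⊞⊞⊞⊞⊞⊞⊞⊞⊞⊞⊞
⊞⊞⊞⊞⊞⊞⊞⊞⊞⊞⊞⊞⊞⊞⊞
⊞⊞⊞⊞⊞⊞⊞⊞⊞⊞⊞⊞⊞⊞⊞

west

???????????????
???????????????
??????⊞⊞∙⊞⊞????
??????⊞⊞∙⊞⊞????
??????⊞⊞∙⊞⊞????
?????⊞⊞⊞∙⊞⊞????
?????⊞⊞⊞∙⊞⊞????
?????∙∙⊚∙⊞⊞????
?????⊞⊞⊞⊞⊞⊞????
?????⊞⊞⊞⊞⊞⊞????
???????????????
⊞⊞⊞⊞⊞⊞⊞⊞⊞⊞⊞⊞⊞⊞⊞
⊞⊞⊞⊞⊞⊞⊞⊞⊞⊞⊞⊞⊞⊞⊞
⊞⊞⊞⊞⊞⊞⊞⊞⊞⊞⊞⊞⊞⊞⊞
⊞⊞⊞⊞⊞⊞⊞⊞⊞⊞⊞⊞⊞⊞⊞

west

???????????????
???????????????
???????⊞⊞∙⊞⊞???
???????⊞⊞∙⊞⊞???
???????⊞⊞∙⊞⊞???
?????⊞⊞⊞⊞∙⊞⊞???
?????⊞⊞⊞⊞∙⊞⊞???
?????∙∙⊚∙∙⊞⊞???
?????⊞⊞⊞⊞⊞⊞⊞???
?????⊞⊞⊞⊞⊞⊞⊞???
???????????????
⊞⊞⊞⊞⊞⊞⊞⊞⊞⊞⊞⊞⊞⊞⊞
⊞⊞⊞⊞⊞⊞⊞⊞⊞⊞⊞⊞⊞⊞⊞
⊞⊞⊞⊞⊞⊞⊞⊞⊞⊞⊞⊞⊞⊞⊞
⊞⊞⊞⊞⊞⊞⊞⊞⊞⊞⊞⊞⊞⊞⊞

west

???????????????
???????????????
????????⊞⊞∙⊞⊞??
????????⊞⊞∙⊞⊞??
????????⊞⊞∙⊞⊞??
?????⊞⊞⊞⊞⊞∙⊞⊞??
?????⊞⊞⊞⊞⊞∙⊞⊞??
?????∙∙⊚∙∙∙⊞⊞??
?????⊞⊞⊞⊞⊞⊞⊞⊞??
?????⊞⊞⊞⊞⊞⊞⊞⊞??
???????????????
⊞⊞⊞⊞⊞⊞⊞⊞⊞⊞⊞⊞⊞⊞⊞
⊞⊞⊞⊞⊞⊞⊞⊞⊞⊞⊞⊞⊞⊞⊞
⊞⊞⊞⊞⊞⊞⊞⊞⊞⊞⊞⊞⊞⊞⊞
⊞⊞⊞⊞⊞⊞⊞⊞⊞⊞⊞⊞⊞⊞⊞

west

???????????????
???????????????
?????????⊞⊞∙⊞⊞?
?????????⊞⊞∙⊞⊞?
?????????⊞⊞∙⊞⊞?
?????⊞⊞⊞⊞⊞⊞∙⊞⊞?
?????⊞⊞⊞⊞⊞⊞∙⊞⊞?
?????∙∙⊚∙∙∙∙⊞⊞?
?????⊞⊞⊞⊞⊞⊞⊞⊞⊞?
?????⊞⊞⊞⊞⊞⊞⊞⊞⊞?
???????????????
⊞⊞⊞⊞⊞⊞⊞⊞⊞⊞⊞⊞⊞⊞⊞
⊞⊞⊞⊞⊞⊞⊞⊞⊞⊞⊞⊞⊞⊞⊞
⊞⊞⊞⊞⊞⊞⊞⊞⊞⊞⊞⊞⊞⊞⊞
⊞⊞⊞⊞⊞⊞⊞⊞⊞⊞⊞⊞⊞⊞⊞

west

???????????????
???????????????
??????????⊞⊞∙⊞⊞
??????????⊞⊞∙⊞⊞
??????????⊞⊞∙⊞⊞
?????⊞⊞⊞⊞⊞⊞⊞∙⊞⊞
?????⊞⊞⊞⊞⊞⊞⊞∙⊞⊞
?????∙∙⊚∙∙∙∙∙⊞⊞
?????⊞⊞⊞⊞⊞⊞⊞⊞⊞⊞
?????⊞⊞⊞⊞⊞⊞⊞⊞⊞⊞
???????????????
⊞⊞⊞⊞⊞⊞⊞⊞⊞⊞⊞⊞⊞⊞⊞
⊞⊞⊞⊞⊞⊞⊞⊞⊞⊞⊞⊞⊞⊞⊞
⊞⊞⊞⊞⊞⊞⊞⊞⊞⊞⊞⊞⊞⊞⊞
⊞⊞⊞⊞⊞⊞⊞⊞⊞⊞⊞⊞⊞⊞⊞

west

???????????????
???????????????
???????????⊞⊞∙⊞
???????????⊞⊞∙⊞
???????????⊞⊞∙⊞
?????⊞⊞⊞⊞⊞⊞⊞⊞∙⊞
?????⊞⊞⊞⊞⊞⊞⊞⊞∙⊞
?????∙∙⊚∙∙∙∙∙∙⊞
?????⊞⊞⊞⊞⊞⊞⊞⊞⊞⊞
?????⊞⊞⊞⊞⊞⊞⊞⊞⊞⊞
???????????????
⊞⊞⊞⊞⊞⊞⊞⊞⊞⊞⊞⊞⊞⊞⊞
⊞⊞⊞⊞⊞⊞⊞⊞⊞⊞⊞⊞⊞⊞⊞
⊞⊞⊞⊞⊞⊞⊞⊞⊞⊞⊞⊞⊞⊞⊞
⊞⊞⊞⊞⊞⊞⊞⊞⊞⊞⊞⊞⊞⊞⊞

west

???????????????
???????????????
????????????⊞⊞∙
????????????⊞⊞∙
????????????⊞⊞∙
?????⊞⊞⊞⊞⊞⊞⊞⊞⊞∙
?????⊞⊞⊞⊞⊞⊞⊞⊞⊞∙
?????∙∙⊚∙∙∙∙∙∙∙
?????⊞⊞⊞⊞⊞⊞⊞⊞⊞⊞
?????⊞⊞⊞⊞⊞⊞⊞⊞⊞⊞
???????????????
⊞⊞⊞⊞⊞⊞⊞⊞⊞⊞⊞⊞⊞⊞⊞
⊞⊞⊞⊞⊞⊞⊞⊞⊞⊞⊞⊞⊞⊞⊞
⊞⊞⊞⊞⊞⊞⊞⊞⊞⊞⊞⊞⊞⊞⊞
⊞⊞⊞⊞⊞⊞⊞⊞⊞⊞⊞⊞⊞⊞⊞

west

???????????????
???????????????
?????????????⊞⊞
?????????????⊞⊞
?????????????⊞⊞
?????⊞⊞⊞⊞⊞⊞⊞⊞⊞⊞
?????⊞⊞⊞⊞⊞⊞⊞⊞⊞⊞
?????∙∙⊚∙∙∙∙∙∙∙
?????⊞⊞⊞⊞⊞⊞⊞⊞⊞⊞
?????⊞⊞⊞⊞⊞⊞⊞⊞⊞⊞
???????????????
⊞⊞⊞⊞⊞⊞⊞⊞⊞⊞⊞⊞⊞⊞⊞
⊞⊞⊞⊞⊞⊞⊞⊞⊞⊞⊞⊞⊞⊞⊞
⊞⊞⊞⊞⊞⊞⊞⊞⊞⊞⊞⊞⊞⊞⊞
⊞⊞⊞⊞⊞⊞⊞⊞⊞⊞⊞⊞⊞⊞⊞

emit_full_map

????????⊞⊞∙⊞⊞
????????⊞⊞∙⊞⊞
????????⊞⊞∙⊞⊞
⊞⊞⊞⊞⊞⊞⊞⊞⊞⊞∙⊞⊞
⊞⊞⊞⊞⊞⊞⊞⊞⊞⊞∙⊞⊞
∙∙⊚∙∙∙∙∙∙∙∙⊞⊞
⊞⊞⊞⊞⊞⊞⊞⊞⊞⊞⊞⊞⊞
⊞⊞⊞⊞⊞⊞⊞⊞⊞⊞⊞⊞⊞


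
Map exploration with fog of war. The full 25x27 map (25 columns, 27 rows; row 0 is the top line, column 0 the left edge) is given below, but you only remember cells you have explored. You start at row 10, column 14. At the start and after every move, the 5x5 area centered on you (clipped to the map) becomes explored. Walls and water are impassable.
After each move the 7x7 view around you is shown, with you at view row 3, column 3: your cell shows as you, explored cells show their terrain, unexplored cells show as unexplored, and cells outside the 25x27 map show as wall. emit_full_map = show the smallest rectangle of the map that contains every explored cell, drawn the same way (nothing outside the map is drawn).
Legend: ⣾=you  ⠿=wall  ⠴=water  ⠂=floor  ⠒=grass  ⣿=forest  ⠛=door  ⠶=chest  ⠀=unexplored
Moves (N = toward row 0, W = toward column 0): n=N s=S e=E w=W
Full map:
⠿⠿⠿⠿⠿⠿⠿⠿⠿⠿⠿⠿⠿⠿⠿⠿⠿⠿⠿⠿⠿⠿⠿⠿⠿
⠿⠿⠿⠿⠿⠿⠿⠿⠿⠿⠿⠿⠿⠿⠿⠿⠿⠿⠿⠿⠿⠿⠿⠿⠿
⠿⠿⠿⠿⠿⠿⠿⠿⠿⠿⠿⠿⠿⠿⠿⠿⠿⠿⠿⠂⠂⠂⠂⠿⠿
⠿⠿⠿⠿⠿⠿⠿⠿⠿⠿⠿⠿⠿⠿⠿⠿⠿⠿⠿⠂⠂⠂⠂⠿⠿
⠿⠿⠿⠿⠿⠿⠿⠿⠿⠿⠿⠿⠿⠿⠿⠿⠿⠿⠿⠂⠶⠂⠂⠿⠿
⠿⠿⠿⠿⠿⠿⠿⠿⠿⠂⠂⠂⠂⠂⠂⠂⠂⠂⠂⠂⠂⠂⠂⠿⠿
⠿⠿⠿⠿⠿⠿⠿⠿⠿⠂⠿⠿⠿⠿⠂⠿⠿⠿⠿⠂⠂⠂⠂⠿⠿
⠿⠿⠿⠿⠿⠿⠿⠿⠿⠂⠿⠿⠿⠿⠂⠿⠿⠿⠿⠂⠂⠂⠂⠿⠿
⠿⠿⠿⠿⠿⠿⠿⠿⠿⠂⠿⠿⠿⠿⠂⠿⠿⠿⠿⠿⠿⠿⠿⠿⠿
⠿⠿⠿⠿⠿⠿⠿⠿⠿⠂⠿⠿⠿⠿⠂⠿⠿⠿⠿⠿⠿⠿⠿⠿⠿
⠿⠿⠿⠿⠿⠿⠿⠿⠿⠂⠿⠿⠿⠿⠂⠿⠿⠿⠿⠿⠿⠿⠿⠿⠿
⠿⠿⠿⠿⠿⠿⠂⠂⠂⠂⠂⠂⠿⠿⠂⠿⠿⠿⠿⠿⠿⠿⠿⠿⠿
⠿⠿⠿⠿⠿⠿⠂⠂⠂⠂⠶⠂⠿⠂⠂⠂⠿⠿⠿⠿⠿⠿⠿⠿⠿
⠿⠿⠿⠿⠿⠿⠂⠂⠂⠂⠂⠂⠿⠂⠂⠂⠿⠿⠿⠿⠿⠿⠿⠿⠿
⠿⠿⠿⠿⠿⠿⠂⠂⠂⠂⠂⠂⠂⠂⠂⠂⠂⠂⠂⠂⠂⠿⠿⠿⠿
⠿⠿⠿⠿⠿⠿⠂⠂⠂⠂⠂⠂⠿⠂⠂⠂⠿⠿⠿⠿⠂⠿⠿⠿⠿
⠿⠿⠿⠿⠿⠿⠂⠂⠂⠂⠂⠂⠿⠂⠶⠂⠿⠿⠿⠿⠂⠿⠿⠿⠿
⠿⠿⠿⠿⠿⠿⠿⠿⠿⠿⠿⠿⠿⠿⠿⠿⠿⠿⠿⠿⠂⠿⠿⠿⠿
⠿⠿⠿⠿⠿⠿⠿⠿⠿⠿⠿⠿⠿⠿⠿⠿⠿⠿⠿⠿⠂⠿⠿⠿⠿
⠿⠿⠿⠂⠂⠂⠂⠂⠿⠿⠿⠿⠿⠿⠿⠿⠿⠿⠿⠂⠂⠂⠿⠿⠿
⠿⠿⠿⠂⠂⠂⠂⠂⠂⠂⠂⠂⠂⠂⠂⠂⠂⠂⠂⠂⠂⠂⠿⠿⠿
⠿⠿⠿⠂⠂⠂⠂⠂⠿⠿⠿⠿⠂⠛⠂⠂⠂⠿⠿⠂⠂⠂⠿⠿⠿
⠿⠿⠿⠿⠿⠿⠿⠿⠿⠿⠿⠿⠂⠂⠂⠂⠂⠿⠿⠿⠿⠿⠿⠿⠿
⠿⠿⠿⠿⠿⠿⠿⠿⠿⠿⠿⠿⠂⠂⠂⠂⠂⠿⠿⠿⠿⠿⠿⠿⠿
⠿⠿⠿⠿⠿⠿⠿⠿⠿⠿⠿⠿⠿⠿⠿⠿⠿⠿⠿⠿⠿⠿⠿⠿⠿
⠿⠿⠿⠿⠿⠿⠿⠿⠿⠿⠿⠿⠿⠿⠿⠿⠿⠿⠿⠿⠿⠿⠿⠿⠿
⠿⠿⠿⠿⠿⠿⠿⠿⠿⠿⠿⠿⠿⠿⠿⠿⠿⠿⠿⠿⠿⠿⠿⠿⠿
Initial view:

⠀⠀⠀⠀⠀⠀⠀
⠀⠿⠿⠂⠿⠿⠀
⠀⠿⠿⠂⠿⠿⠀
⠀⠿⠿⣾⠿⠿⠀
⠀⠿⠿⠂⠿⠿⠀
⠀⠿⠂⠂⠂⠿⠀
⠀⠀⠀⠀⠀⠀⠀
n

⠀⠀⠀⠀⠀⠀⠀
⠀⠿⠿⠂⠿⠿⠀
⠀⠿⠿⠂⠿⠿⠀
⠀⠿⠿⣾⠿⠿⠀
⠀⠿⠿⠂⠿⠿⠀
⠀⠿⠿⠂⠿⠿⠀
⠀⠿⠂⠂⠂⠿⠀

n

⠀⠀⠀⠀⠀⠀⠀
⠀⠿⠿⠂⠿⠿⠀
⠀⠿⠿⠂⠿⠿⠀
⠀⠿⠿⣾⠿⠿⠀
⠀⠿⠿⠂⠿⠿⠀
⠀⠿⠿⠂⠿⠿⠀
⠀⠿⠿⠂⠿⠿⠀

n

⠀⠀⠀⠀⠀⠀⠀
⠀⠂⠂⠂⠂⠂⠀
⠀⠿⠿⠂⠿⠿⠀
⠀⠿⠿⣾⠿⠿⠀
⠀⠿⠿⠂⠿⠿⠀
⠀⠿⠿⠂⠿⠿⠀
⠀⠿⠿⠂⠿⠿⠀

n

⠀⠀⠀⠀⠀⠀⠀
⠀⠿⠿⠿⠿⠿⠀
⠀⠂⠂⠂⠂⠂⠀
⠀⠿⠿⣾⠿⠿⠀
⠀⠿⠿⠂⠿⠿⠀
⠀⠿⠿⠂⠿⠿⠀
⠀⠿⠿⠂⠿⠿⠀

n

⠀⠀⠀⠀⠀⠀⠀
⠀⠿⠿⠿⠿⠿⠀
⠀⠿⠿⠿⠿⠿⠀
⠀⠂⠂⣾⠂⠂⠀
⠀⠿⠿⠂⠿⠿⠀
⠀⠿⠿⠂⠿⠿⠀
⠀⠿⠿⠂⠿⠿⠀

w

⠀⠀⠀⠀⠀⠀⠀
⠀⠿⠿⠿⠿⠿⠿
⠀⠿⠿⠿⠿⠿⠿
⠀⠂⠂⣾⠂⠂⠂
⠀⠿⠿⠿⠂⠿⠿
⠀⠿⠿⠿⠂⠿⠿
⠀⠀⠿⠿⠂⠿⠿

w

⠀⠀⠀⠀⠀⠀⠀
⠀⠿⠿⠿⠿⠿⠿
⠀⠿⠿⠿⠿⠿⠿
⠀⠂⠂⣾⠂⠂⠂
⠀⠿⠿⠿⠿⠂⠿
⠀⠿⠿⠿⠿⠂⠿
⠀⠀⠀⠿⠿⠂⠿

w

⠀⠀⠀⠀⠀⠀⠀
⠀⠿⠿⠿⠿⠿⠿
⠀⠿⠿⠿⠿⠿⠿
⠀⠂⠂⣾⠂⠂⠂
⠀⠂⠿⠿⠿⠿⠂
⠀⠂⠿⠿⠿⠿⠂
⠀⠀⠀⠀⠿⠿⠂

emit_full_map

⠿⠿⠿⠿⠿⠿⠿⠿
⠿⠿⠿⠿⠿⠿⠿⠿
⠂⠂⣾⠂⠂⠂⠂⠂
⠂⠿⠿⠿⠿⠂⠿⠿
⠂⠿⠿⠿⠿⠂⠿⠿
⠀⠀⠀⠿⠿⠂⠿⠿
⠀⠀⠀⠿⠿⠂⠿⠿
⠀⠀⠀⠿⠿⠂⠿⠿
⠀⠀⠀⠿⠿⠂⠿⠿
⠀⠀⠀⠿⠂⠂⠂⠿

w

⠀⠀⠀⠀⠀⠀⠀
⠀⠿⠿⠿⠿⠿⠿
⠀⠿⠿⠿⠿⠿⠿
⠀⠿⠂⣾⠂⠂⠂
⠀⠿⠂⠿⠿⠿⠿
⠀⠿⠂⠿⠿⠿⠿
⠀⠀⠀⠀⠀⠿⠿

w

⠀⠀⠀⠀⠀⠀⠀
⠀⠿⠿⠿⠿⠿⠿
⠀⠿⠿⠿⠿⠿⠿
⠀⠿⠿⣾⠂⠂⠂
⠀⠿⠿⠂⠿⠿⠿
⠀⠿⠿⠂⠿⠿⠿
⠀⠀⠀⠀⠀⠀⠿

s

⠀⠿⠿⠿⠿⠿⠿
⠀⠿⠿⠿⠿⠿⠿
⠀⠿⠿⠂⠂⠂⠂
⠀⠿⠿⣾⠿⠿⠿
⠀⠿⠿⠂⠿⠿⠿
⠀⠿⠿⠂⠿⠿⠿
⠀⠀⠀⠀⠀⠀⠿

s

⠀⠿⠿⠿⠿⠿⠿
⠀⠿⠿⠂⠂⠂⠂
⠀⠿⠿⠂⠿⠿⠿
⠀⠿⠿⣾⠿⠿⠿
⠀⠿⠿⠂⠿⠿⠿
⠀⠿⠿⠂⠿⠿⠿
⠀⠀⠀⠀⠀⠀⠿

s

⠀⠿⠿⠂⠂⠂⠂
⠀⠿⠿⠂⠿⠿⠿
⠀⠿⠿⠂⠿⠿⠿
⠀⠿⠿⣾⠿⠿⠿
⠀⠿⠿⠂⠿⠿⠿
⠀⠿⠿⠂⠿⠿⠿
⠀⠀⠀⠀⠀⠀⠿

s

⠀⠿⠿⠂⠿⠿⠿
⠀⠿⠿⠂⠿⠿⠿
⠀⠿⠿⠂⠿⠿⠿
⠀⠿⠿⣾⠿⠿⠿
⠀⠿⠿⠂⠿⠿⠿
⠀⠂⠂⠂⠂⠂⠿
⠀⠀⠀⠀⠀⠀⠿

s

⠀⠿⠿⠂⠿⠿⠿
⠀⠿⠿⠂⠿⠿⠿
⠀⠿⠿⠂⠿⠿⠿
⠀⠿⠿⣾⠿⠿⠿
⠀⠂⠂⠂⠂⠂⠿
⠀⠂⠂⠂⠶⠂⠿
⠀⠀⠀⠀⠀⠀⠀

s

⠀⠿⠿⠂⠿⠿⠿
⠀⠿⠿⠂⠿⠿⠿
⠀⠿⠿⠂⠿⠿⠿
⠀⠂⠂⣾⠂⠂⠿
⠀⠂⠂⠂⠶⠂⠿
⠀⠂⠂⠂⠂⠂⠀
⠀⠀⠀⠀⠀⠀⠀

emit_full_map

⠿⠿⠿⠿⠿⠿⠿⠿⠿⠿
⠿⠿⠿⠿⠿⠿⠿⠿⠿⠿
⠿⠿⠂⠂⠂⠂⠂⠂⠂⠂
⠿⠿⠂⠿⠿⠿⠿⠂⠿⠿
⠿⠿⠂⠿⠿⠿⠿⠂⠿⠿
⠿⠿⠂⠿⠿⠿⠿⠂⠿⠿
⠿⠿⠂⠿⠿⠿⠿⠂⠿⠿
⠿⠿⠂⠿⠿⠿⠿⠂⠿⠿
⠂⠂⣾⠂⠂⠿⠿⠂⠿⠿
⠂⠂⠂⠶⠂⠿⠂⠂⠂⠿
⠂⠂⠂⠂⠂⠀⠀⠀⠀⠀

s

⠀⠿⠿⠂⠿⠿⠿
⠀⠿⠿⠂⠿⠿⠿
⠀⠂⠂⠂⠂⠂⠿
⠀⠂⠂⣾⠶⠂⠿
⠀⠂⠂⠂⠂⠂⠀
⠀⠂⠂⠂⠂⠂⠀
⠀⠀⠀⠀⠀⠀⠀

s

⠀⠿⠿⠂⠿⠿⠿
⠀⠂⠂⠂⠂⠂⠿
⠀⠂⠂⠂⠶⠂⠿
⠀⠂⠂⣾⠂⠂⠀
⠀⠂⠂⠂⠂⠂⠀
⠀⠂⠂⠂⠂⠂⠀
⠀⠀⠀⠀⠀⠀⠀

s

⠀⠂⠂⠂⠂⠂⠿
⠀⠂⠂⠂⠶⠂⠿
⠀⠂⠂⠂⠂⠂⠀
⠀⠂⠂⣾⠂⠂⠀
⠀⠂⠂⠂⠂⠂⠀
⠀⠂⠂⠂⠂⠂⠀
⠀⠀⠀⠀⠀⠀⠀

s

⠀⠂⠂⠂⠶⠂⠿
⠀⠂⠂⠂⠂⠂⠀
⠀⠂⠂⠂⠂⠂⠀
⠀⠂⠂⣾⠂⠂⠀
⠀⠂⠂⠂⠂⠂⠀
⠀⠿⠿⠿⠿⠿⠀
⠀⠀⠀⠀⠀⠀⠀

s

⠀⠂⠂⠂⠂⠂⠀
⠀⠂⠂⠂⠂⠂⠀
⠀⠂⠂⠂⠂⠂⠀
⠀⠂⠂⣾⠂⠂⠀
⠀⠿⠿⠿⠿⠿⠀
⠀⠿⠿⠿⠿⠿⠀
⠀⠀⠀⠀⠀⠀⠀

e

⠂⠂⠂⠂⠂⠀⠀
⠂⠂⠂⠂⠂⠂⠀
⠂⠂⠂⠂⠂⠿⠀
⠂⠂⠂⣾⠂⠿⠀
⠿⠿⠿⠿⠿⠿⠀
⠿⠿⠿⠿⠿⠿⠀
⠀⠀⠀⠀⠀⠀⠀

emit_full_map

⠿⠿⠿⠿⠿⠿⠿⠿⠿⠿
⠿⠿⠿⠿⠿⠿⠿⠿⠿⠿
⠿⠿⠂⠂⠂⠂⠂⠂⠂⠂
⠿⠿⠂⠿⠿⠿⠿⠂⠿⠿
⠿⠿⠂⠿⠿⠿⠿⠂⠿⠿
⠿⠿⠂⠿⠿⠿⠿⠂⠿⠿
⠿⠿⠂⠿⠿⠿⠿⠂⠿⠿
⠿⠿⠂⠿⠿⠿⠿⠂⠿⠿
⠂⠂⠂⠂⠂⠿⠿⠂⠿⠿
⠂⠂⠂⠶⠂⠿⠂⠂⠂⠿
⠂⠂⠂⠂⠂⠀⠀⠀⠀⠀
⠂⠂⠂⠂⠂⠂⠀⠀⠀⠀
⠂⠂⠂⠂⠂⠿⠀⠀⠀⠀
⠂⠂⠂⣾⠂⠿⠀⠀⠀⠀
⠿⠿⠿⠿⠿⠿⠀⠀⠀⠀
⠿⠿⠿⠿⠿⠿⠀⠀⠀⠀

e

⠂⠂⠂⠂⠀⠀⠀
⠂⠂⠂⠂⠂⠂⠀
⠂⠂⠂⠂⠿⠂⠀
⠂⠂⠂⣾⠿⠂⠀
⠿⠿⠿⠿⠿⠿⠀
⠿⠿⠿⠿⠿⠿⠀
⠀⠀⠀⠀⠀⠀⠀

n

⠂⠂⠶⠂⠿⠂⠂
⠂⠂⠂⠂⠿⠂⠀
⠂⠂⠂⠂⠂⠂⠀
⠂⠂⠂⣾⠿⠂⠀
⠂⠂⠂⠂⠿⠂⠀
⠿⠿⠿⠿⠿⠿⠀
⠿⠿⠿⠿⠿⠿⠀

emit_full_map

⠿⠿⠿⠿⠿⠿⠿⠿⠿⠿
⠿⠿⠿⠿⠿⠿⠿⠿⠿⠿
⠿⠿⠂⠂⠂⠂⠂⠂⠂⠂
⠿⠿⠂⠿⠿⠿⠿⠂⠿⠿
⠿⠿⠂⠿⠿⠿⠿⠂⠿⠿
⠿⠿⠂⠿⠿⠿⠿⠂⠿⠿
⠿⠿⠂⠿⠿⠿⠿⠂⠿⠿
⠿⠿⠂⠿⠿⠿⠿⠂⠿⠿
⠂⠂⠂⠂⠂⠿⠿⠂⠿⠿
⠂⠂⠂⠶⠂⠿⠂⠂⠂⠿
⠂⠂⠂⠂⠂⠿⠂⠀⠀⠀
⠂⠂⠂⠂⠂⠂⠂⠀⠀⠀
⠂⠂⠂⠂⣾⠿⠂⠀⠀⠀
⠂⠂⠂⠂⠂⠿⠂⠀⠀⠀
⠿⠿⠿⠿⠿⠿⠿⠀⠀⠀
⠿⠿⠿⠿⠿⠿⠿⠀⠀⠀
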